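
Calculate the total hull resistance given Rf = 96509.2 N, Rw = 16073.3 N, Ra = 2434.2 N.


Formula: Rt = Rf + Rw + Ra
Substituting: Rt = 96509.2 + 16073.3 + 2434.2
Result: Rt = 115016.7 N

115016.7 N


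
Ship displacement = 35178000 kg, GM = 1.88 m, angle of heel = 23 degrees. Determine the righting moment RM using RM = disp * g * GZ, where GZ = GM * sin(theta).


Formula: GZ = GM * sin(theta); RM = disp * g * GZ
Step 1 — GZ = 1.88 * sin(23°) = 1.88 * 0.390731 = 0.734574 m
Step 2 — RM = 35178000 * 9.81 * 0.734574 ≈ 253500000 N·m (5 s.f.)

253500000 N·m


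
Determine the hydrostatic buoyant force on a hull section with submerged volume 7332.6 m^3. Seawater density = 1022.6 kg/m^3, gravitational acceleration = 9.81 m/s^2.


Formula: Fb = rho * g * V
Substituting: Fb = 1022.6 * 9.81 * 7332.6
Intermediate: 1022.6 * 9.81 = 10031.706
Result: Fb = 10031.706 * 7332.6 ≈ 73558000 N (5 s.f.)

73558000 N


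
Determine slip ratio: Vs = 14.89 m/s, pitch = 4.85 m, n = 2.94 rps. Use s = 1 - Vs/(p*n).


Formula: s = 1 - Vs / (p * n)
Step 1 — p * n = 4.85 * 2.94 = 14.259
Step 2 — Vs / (p*n) = 14.89 / 14.259 = 1.044253 (6 d.p.)
Step 3 — s = 1 - 1.044253 = -0.044253

-0.044253


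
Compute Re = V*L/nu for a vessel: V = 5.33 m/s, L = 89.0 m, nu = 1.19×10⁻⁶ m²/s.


Formula: Re = V * L / nu
Step 1 — V * L = 5.33 * 89.0 = 474.37 m^2/s
Step 2 — Re = 474.37 / 1.19e-6 = 3.99e+08

3.99e+08


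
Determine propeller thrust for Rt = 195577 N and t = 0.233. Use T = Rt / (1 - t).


Formula: T = Rt / (1 - t)
Step 1 — (1 - t) = 1 - 0.233 = 0.767
Step 2 — T = 195577 / 0.767 ≈ 254990 N (5 s.f.)

254990 N


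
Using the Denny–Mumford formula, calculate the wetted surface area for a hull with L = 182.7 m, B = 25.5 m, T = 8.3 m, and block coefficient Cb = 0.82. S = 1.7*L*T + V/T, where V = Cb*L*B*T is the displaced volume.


Formula: S = 1.7*L*T + V/T with V = Cb*L*B*T, i.e. S = L * (1.7*T + Cb*B)
Step 1 — 1.7*T = 1.7 * 8.3 = 14.11 m
Step 2 — Cb*B = 0.82 * 25.5 = 20.91 m
Step 3 — 1.7*T + Cb*B = 14.11 + 20.91 = 35.02 m
Step 4 — S = 182.7 * 35.02 ≈ 6398.2 m^2 (5 s.f.)

6398.2 m^2


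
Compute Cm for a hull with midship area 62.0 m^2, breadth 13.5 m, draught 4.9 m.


Formula: Cm = Am / (B * T)
Step 1 — B * T = 13.5 * 4.9 = 66.15 m^2
Step 2 — Cm = 62.0 / 66.15 ≈ 0.93726 (5 s.f.)

0.93726


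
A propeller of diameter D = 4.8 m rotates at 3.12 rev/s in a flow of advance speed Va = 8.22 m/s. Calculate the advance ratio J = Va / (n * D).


Formula: J = Va / (n * D)
Step 1 — n * D = 3.12 * 4.8 = 14.976
Step 2 — J = 8.22 / 14.976 ≈ 0.54888 (5 s.f.)

0.54888


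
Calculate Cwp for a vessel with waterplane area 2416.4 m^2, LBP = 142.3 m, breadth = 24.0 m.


Formula: Cwp = Aw / (L * B)
Step 1 — L * B = 142.3 * 24.0 = 3415.2 m^2
Step 2 — Cwp = 2416.4 / 3415.2 ≈ 0.70754 (5 s.f.)

0.70754


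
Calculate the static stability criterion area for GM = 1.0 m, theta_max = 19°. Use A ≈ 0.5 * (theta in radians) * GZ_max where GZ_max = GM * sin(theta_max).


Formula: GZ_max = GM * sin(theta); Area = 0.5 * theta_rad * GZ_max
Step 1 — GZ_max = 1.0 * sin(19°) = 1.0 * 0.325568 = 0.325568 m
Step 2 — theta_rad = 19 * pi/180 = 0.331613 rad
Step 3 — Area = 0.5 * 0.331613 * 0.325568 ≈ 0.053981 m·rad (5 s.f.)

0.053981 m·rad


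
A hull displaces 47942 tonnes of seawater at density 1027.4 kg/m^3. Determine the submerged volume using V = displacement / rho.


Formula: V = mass / rho
Step 1 — convert tonnes to kg: 47942 t * 1000 = 47942000 kg
Step 2 — V = 47942000 / 1027.4 ≈ 46663 m^3 (5 s.f.)

46663 m^3


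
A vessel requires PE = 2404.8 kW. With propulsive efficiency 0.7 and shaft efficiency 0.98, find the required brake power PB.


Formula: PB = PE / (eta_D * eta_S)
Step 1 — combined efficiency = eta_D * eta_S = 0.7 * 0.98 = 0.686
Step 2 — PB = 2404.8 / 0.686 ≈ 3505.5 kW (5 s.f.)

3505.5 kW


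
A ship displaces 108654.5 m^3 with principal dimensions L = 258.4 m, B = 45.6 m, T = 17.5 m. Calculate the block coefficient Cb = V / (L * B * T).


Formula: Cb = V / (L * B * T)
Step 1 — L * B * T = 258.4 * 45.6 * 17.5 = 206203.2 m^3
Step 2 — Cb = 108654.5 / 206203.2 ≈ 0.52693 (5 s.f.)

0.52693


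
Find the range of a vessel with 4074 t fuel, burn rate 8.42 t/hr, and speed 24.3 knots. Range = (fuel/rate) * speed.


Formula: endurance = fuel / rate; range = endurance * speed
Step 1 — endurance = 4074 / 8.42 = 483.848 hours
Step 2 — range = 483.848 * 24.3 ≈ 11758 nautical miles (5 s.f.)

11758 NM


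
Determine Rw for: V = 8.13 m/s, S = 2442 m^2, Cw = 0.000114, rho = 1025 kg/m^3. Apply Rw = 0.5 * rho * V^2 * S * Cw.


Formula: Rw = 0.5 * rho * V^2 * S * Cw
Step 1 — V^2 = 8.13^2 = 66.0969
Step 2 — 0.5 * rho * V^2 = 0.5 * 1025 * 66.0969 = 33874.66125
Step 3 — Rw = 33874.66125 * 2442 * 0.000114 ≈ 9430.3 N (5 s.f.)

9430.3 N


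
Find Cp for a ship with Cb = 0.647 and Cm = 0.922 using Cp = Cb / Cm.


Formula: Cp = Cb / Cm
Substituting: Cp = 0.647 / 0.922
Result: Cp ≈ 0.70174 (5 s.f.)

0.70174


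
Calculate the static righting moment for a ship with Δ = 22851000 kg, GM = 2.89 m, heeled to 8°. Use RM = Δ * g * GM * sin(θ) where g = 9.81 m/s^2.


Formula: GZ = GM * sin(theta); RM = disp * g * GZ
Step 1 — GZ = 2.89 * sin(8°) = 2.89 * 0.139173 = 0.40221 m
Step 2 — RM = 22851000 * 9.81 * 0.40221 ≈ 90163000 N·m (5 s.f.)

90163000 N·m


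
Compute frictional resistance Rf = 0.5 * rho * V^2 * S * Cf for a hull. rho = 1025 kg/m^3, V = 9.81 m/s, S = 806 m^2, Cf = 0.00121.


Formula: Rf = 0.5 * rho * V^2 * S * Cf
Step 1 — V^2 = 9.81^2 = 96.2361
Step 2 — 0.5 * rho * V^2 = 0.5 * 1025 * 96.2361 = 49321.00125
Step 3 — Rf = 49321.00125 * 806 * 0.00121 ≈ 48101 N (5 s.f.)

48101 N


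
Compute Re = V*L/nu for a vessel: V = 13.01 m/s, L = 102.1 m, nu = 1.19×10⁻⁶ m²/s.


Formula: Re = V * L / nu
Step 1 — V * L = 13.01 * 102.1 = 1328.321 m^2/s
Step 2 — Re = 1328.321 / 1.19e-6 = 1.12e+09

1.12e+09


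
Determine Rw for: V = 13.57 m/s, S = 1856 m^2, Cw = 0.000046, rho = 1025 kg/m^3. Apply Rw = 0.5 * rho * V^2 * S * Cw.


Formula: Rw = 0.5 * rho * V^2 * S * Cw
Step 1 — V^2 = 13.57^2 = 184.1449
Step 2 — 0.5 * rho * V^2 = 0.5 * 1025 * 184.1449 = 94374.26125
Step 3 — Rw = 94374.26125 * 1856 * 0.000046 ≈ 8057.3 N (5 s.f.)

8057.3 N


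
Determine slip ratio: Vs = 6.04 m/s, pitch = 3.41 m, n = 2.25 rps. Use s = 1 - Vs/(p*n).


Formula: s = 1 - Vs / (p * n)
Step 1 — p * n = 3.41 * 2.25 = 7.6725
Step 2 — Vs / (p*n) = 6.04 / 7.6725 = 0.787227 (6 d.p.)
Step 3 — s = 1 - 0.787227 = 0.212773

0.212773


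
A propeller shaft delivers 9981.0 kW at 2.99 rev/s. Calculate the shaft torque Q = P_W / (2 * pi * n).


Formula: Q = P_W / (2 * pi * n)
Step 1 — P_W = 9981.0 kW * 1000 = 9981000.0 W
Step 2 — 2 * pi * n = 2 * pi * 2.99 = 18.786724
Step 3 — Q = 9981000.0 / 18.786724 ≈ 531280 N·m (5 s.f.)

531280 N·m


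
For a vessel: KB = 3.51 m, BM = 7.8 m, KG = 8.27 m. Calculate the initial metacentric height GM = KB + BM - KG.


Formula: GM = KB + BM - KG
Step 1 — KM = KB + BM = 3.51 + 7.8 = 11.31 m
Step 2 — GM = KM - KG = 11.31 - 8.27 = 3.04 m

3.04 m


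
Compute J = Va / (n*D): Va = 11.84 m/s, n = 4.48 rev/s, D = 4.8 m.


Formula: J = Va / (n * D)
Step 1 — n * D = 4.48 * 4.8 = 21.504
Step 2 — J = 11.84 / 21.504 ≈ 0.55060 (5 s.f.)

0.55060


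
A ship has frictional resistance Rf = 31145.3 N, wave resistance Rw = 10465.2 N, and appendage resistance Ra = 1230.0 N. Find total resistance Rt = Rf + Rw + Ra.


Formula: Rt = Rf + Rw + Ra
Substituting: Rt = 31145.3 + 10465.2 + 1230.0
Result: Rt = 42840.5 N

42840.5 N


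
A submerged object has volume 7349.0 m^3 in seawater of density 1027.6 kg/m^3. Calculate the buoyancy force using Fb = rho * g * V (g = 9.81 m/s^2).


Formula: Fb = rho * g * V
Substituting: Fb = 1027.6 * 9.81 * 7349.0
Intermediate: 1027.6 * 9.81 = 10080.756
Result: Fb = 10080.756 * 7349.0 ≈ 74083000 N (5 s.f.)

74083000 N


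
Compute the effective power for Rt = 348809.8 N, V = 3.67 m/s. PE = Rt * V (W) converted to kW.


Formula: PE = Rt * V / 1000 (kW)
Step 1 — PE (W) = 348809.8 * 3.67 = 1280131.966 W
Step 2 — PE (kW) = 1280131.966 / 1000 ≈ 1280.1 kW (5 s.f.)

1280.1 kW


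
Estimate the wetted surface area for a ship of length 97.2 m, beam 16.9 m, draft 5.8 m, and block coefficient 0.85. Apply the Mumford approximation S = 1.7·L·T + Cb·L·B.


Formula: S = 1.7*L*T + V/T with V = Cb*L*B*T, i.e. S = L * (1.7*T + Cb*B)
Step 1 — 1.7*T = 1.7 * 5.8 = 9.86 m
Step 2 — Cb*B = 0.85 * 16.9 = 14.365 m
Step 3 — 1.7*T + Cb*B = 9.86 + 14.365 = 24.225 m
Step 4 — S = 97.2 * 24.225 ≈ 2354.7 m^2 (5 s.f.)

2354.7 m^2


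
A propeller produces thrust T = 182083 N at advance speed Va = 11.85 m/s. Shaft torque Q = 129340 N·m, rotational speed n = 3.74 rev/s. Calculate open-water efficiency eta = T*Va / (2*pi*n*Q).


Formula: eta = T * Va / (2 * pi * n * Q)
Step 1 — numerator = T * Va = 182083 * 11.85 = 2157683.55
Step 2 — 2 * pi * n = 2 * pi * 3.74 = 23.499113
Step 3 — denominator = 23.499113 * 129340 = 3039375.28
Step 4 — eta = 2157683.55 / 3039375.28 ≈ 0.70991 (5 s.f.)

0.70991


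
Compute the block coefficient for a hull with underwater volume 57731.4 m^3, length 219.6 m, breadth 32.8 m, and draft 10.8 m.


Formula: Cb = V / (L * B * T)
Step 1 — L * B * T = 219.6 * 32.8 * 10.8 = 77791.104 m^3
Step 2 — Cb = 57731.4 / 77791.104 ≈ 0.74213 (5 s.f.)

0.74213


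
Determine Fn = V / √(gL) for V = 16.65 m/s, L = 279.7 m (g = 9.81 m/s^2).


Formula: Fn = V / sqrt(g * L)
Step 1 — g * L = 9.81 * 279.7 = 2743.857
Step 2 — sqrt(g * L) = sqrt(2743.857) = 52.381838
Step 3 — Fn = 16.65 / 52.381838 ≈ 0.31786 (5 s.f.)

0.31786


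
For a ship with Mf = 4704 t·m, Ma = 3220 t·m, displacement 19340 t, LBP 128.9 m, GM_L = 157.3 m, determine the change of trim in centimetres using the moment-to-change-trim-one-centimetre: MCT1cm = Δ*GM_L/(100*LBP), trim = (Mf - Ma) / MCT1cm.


Formula: net trimming moment = Mf - Ma; MCT1cm = Δ*GM_L/(100*LBP); trim = net moment / MCT1cm
Step 1 — net trimming moment = 4704 - 3220 = 1484 t·m
Step 2 — MCT1cm = 19340 * 157.3 / (100 * 128.9) = 236.011 t·m/cm
Step 3 — trim = 1484 / 236.011 ≈ 6.2878 cm (5 s.f.)

6.2878 cm


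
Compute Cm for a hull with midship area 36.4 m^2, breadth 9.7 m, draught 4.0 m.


Formula: Cm = Am / (B * T)
Step 1 — B * T = 9.7 * 4.0 = 38.8 m^2
Step 2 — Cm = 36.4 / 38.8 ≈ 0.93814 (5 s.f.)

0.93814


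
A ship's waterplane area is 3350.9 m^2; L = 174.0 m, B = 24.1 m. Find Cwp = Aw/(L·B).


Formula: Cwp = Aw / (L * B)
Step 1 — L * B = 174.0 * 24.1 = 4193.4 m^2
Step 2 — Cwp = 3350.9 / 4193.4 ≈ 0.79909 (5 s.f.)

0.79909


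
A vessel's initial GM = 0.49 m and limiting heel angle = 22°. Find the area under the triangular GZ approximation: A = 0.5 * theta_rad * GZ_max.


Formula: GZ_max = GM * sin(theta); Area = 0.5 * theta_rad * GZ_max
Step 1 — GZ_max = 0.49 * sin(22°) = 0.49 * 0.374607 = 0.183557 m
Step 2 — theta_rad = 22 * pi/180 = 0.383972 rad
Step 3 — Area = 0.5 * 0.383972 * 0.183557 ≈ 0.035240 m·rad (5 s.f.)

0.035240 m·rad


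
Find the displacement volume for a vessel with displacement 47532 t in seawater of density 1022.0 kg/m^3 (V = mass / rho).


Formula: V = mass / rho
Step 1 — convert tonnes to kg: 47532 t * 1000 = 47532000 kg
Step 2 — V = 47532000 / 1022.0 ≈ 46509 m^3 (5 s.f.)

46509 m^3


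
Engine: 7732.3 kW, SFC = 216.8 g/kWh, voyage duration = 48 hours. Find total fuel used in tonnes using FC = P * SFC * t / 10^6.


Formula: FC (tonnes) = P * SFC * t / 1,000,000
Step 1 — P * SFC * t = 7732.3 * 216.8 * 48 = 80465406.72 g
Step 2 — FC (tonnes) = 80465406.72 / 1,000,000 ≈ 80.465 tonnes (5 s.f.)

80.465 tonnes


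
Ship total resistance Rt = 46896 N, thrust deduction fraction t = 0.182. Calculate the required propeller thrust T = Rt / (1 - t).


Formula: T = Rt / (1 - t)
Step 1 — (1 - t) = 1 - 0.182 = 0.818
Step 2 — T = 46896 / 0.818 ≈ 57330 N (5 s.f.)

57330 N


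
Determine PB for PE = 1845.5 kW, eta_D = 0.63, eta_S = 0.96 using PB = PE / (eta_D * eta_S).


Formula: PB = PE / (eta_D * eta_S)
Step 1 — combined efficiency = eta_D * eta_S = 0.63 * 0.96 = 0.6048
Step 2 — PB = 1845.5 / 0.6048 ≈ 3051.4 kW (5 s.f.)

3051.4 kW


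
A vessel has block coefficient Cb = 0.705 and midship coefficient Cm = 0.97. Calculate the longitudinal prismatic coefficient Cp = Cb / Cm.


Formula: Cp = Cb / Cm
Substituting: Cp = 0.705 / 0.97
Result: Cp ≈ 0.72680 (5 s.f.)

0.72680


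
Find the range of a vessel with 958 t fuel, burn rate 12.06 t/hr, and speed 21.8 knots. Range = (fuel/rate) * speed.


Formula: endurance = fuel / rate; range = endurance * speed
Step 1 — endurance = 958 / 12.06 = 79.4362 hours
Step 2 — range = 79.4362 * 21.8 ≈ 1731.7 nautical miles (5 s.f.)

1731.7 NM


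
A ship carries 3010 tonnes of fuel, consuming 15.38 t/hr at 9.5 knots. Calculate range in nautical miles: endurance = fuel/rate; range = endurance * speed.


Formula: endurance = fuel / rate; range = endurance * speed
Step 1 — endurance = 3010 / 15.38 = 195.7087 hours
Step 2 — range = 195.7087 * 9.5 ≈ 1859.2 nautical miles (5 s.f.)

1859.2 NM


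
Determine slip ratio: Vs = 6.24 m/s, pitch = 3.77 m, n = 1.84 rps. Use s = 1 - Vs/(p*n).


Formula: s = 1 - Vs / (p * n)
Step 1 — p * n = 3.77 * 1.84 = 6.9368
Step 2 — Vs / (p*n) = 6.24 / 6.9368 = 0.89955 (6 d.p.)
Step 3 — s = 1 - 0.89955 = 0.10045

0.10045


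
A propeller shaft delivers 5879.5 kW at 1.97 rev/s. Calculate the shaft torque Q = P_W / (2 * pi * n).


Formula: Q = P_W / (2 * pi * n)
Step 1 — P_W = 5879.5 kW * 1000 = 5879500.0 W
Step 2 — 2 * pi * n = 2 * pi * 1.97 = 12.377875
Step 3 — Q = 5879500.0 / 12.377875 ≈ 475000 N·m (5 s.f.)

475000 N·m


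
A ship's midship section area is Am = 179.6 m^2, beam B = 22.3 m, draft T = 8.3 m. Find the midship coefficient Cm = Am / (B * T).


Formula: Cm = Am / (B * T)
Step 1 — B * T = 22.3 * 8.3 = 185.09 m^2
Step 2 — Cm = 179.6 / 185.09 ≈ 0.97034 (5 s.f.)

0.97034


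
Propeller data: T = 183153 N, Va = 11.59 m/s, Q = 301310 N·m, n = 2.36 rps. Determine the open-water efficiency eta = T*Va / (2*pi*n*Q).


Formula: eta = T * Va / (2 * pi * n * Q)
Step 1 — numerator = T * Va = 183153 * 11.59 = 2122743.27
Step 2 — 2 * pi * n = 2 * pi * 2.36 = 14.828317
Step 3 — denominator = 14.828317 * 301310 = 4467920.2
Step 4 — eta = 2122743.27 / 4467920.2 ≈ 0.47511 (5 s.f.)

0.47511


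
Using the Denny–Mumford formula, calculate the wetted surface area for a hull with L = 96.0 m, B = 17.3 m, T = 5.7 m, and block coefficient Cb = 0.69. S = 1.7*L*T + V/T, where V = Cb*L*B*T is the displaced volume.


Formula: S = 1.7*L*T + V/T with V = Cb*L*B*T, i.e. S = L * (1.7*T + Cb*B)
Step 1 — 1.7*T = 1.7 * 5.7 = 9.69 m
Step 2 — Cb*B = 0.69 * 17.3 = 11.937 m
Step 3 — 1.7*T + Cb*B = 9.69 + 11.937 = 21.627 m
Step 4 — S = 96.0 * 21.627 ≈ 2076.2 m^2 (5 s.f.)

2076.2 m^2


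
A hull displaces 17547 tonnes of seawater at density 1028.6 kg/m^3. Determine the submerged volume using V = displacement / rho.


Formula: V = mass / rho
Step 1 — convert tonnes to kg: 17547 t * 1000 = 17547000 kg
Step 2 — V = 17547000 / 1028.6 ≈ 17059 m^3 (5 s.f.)

17059 m^3


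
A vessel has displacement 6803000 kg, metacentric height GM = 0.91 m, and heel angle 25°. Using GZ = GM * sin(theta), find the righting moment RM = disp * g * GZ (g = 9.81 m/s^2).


Formula: GZ = GM * sin(theta); RM = disp * g * GZ
Step 1 — GZ = 0.91 * sin(25°) = 0.91 * 0.422618 = 0.384582 m
Step 2 — RM = 6803000 * 9.81 * 0.384582 ≈ 25666000 N·m (5 s.f.)

25666000 N·m


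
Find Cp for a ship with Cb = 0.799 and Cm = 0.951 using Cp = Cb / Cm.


Formula: Cp = Cb / Cm
Substituting: Cp = 0.799 / 0.951
Result: Cp ≈ 0.84017 (5 s.f.)

0.84017


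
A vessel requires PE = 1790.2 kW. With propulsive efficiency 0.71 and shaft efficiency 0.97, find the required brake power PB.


Formula: PB = PE / (eta_D * eta_S)
Step 1 — combined efficiency = eta_D * eta_S = 0.71 * 0.97 = 0.6887
Step 2 — PB = 1790.2 / 0.6887 ≈ 2599.4 kW (5 s.f.)

2599.4 kW


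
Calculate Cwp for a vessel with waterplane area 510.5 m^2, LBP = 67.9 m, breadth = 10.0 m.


Formula: Cwp = Aw / (L * B)
Step 1 — L * B = 67.9 * 10.0 = 679.0 m^2
Step 2 — Cwp = 510.5 / 679.0 ≈ 0.75184 (5 s.f.)

0.75184


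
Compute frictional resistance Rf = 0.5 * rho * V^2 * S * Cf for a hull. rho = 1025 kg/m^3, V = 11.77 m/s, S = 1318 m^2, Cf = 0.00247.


Formula: Rf = 0.5 * rho * V^2 * S * Cf
Step 1 — V^2 = 11.77^2 = 138.5329
Step 2 — 0.5 * rho * V^2 = 0.5 * 1025 * 138.5329 = 70998.11125
Step 3 — Rf = 70998.11125 * 1318 * 0.00247 ≈ 231130 N (5 s.f.)

231130 N


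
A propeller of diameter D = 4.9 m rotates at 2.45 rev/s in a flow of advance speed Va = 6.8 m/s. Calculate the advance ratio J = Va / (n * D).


Formula: J = Va / (n * D)
Step 1 — n * D = 2.45 * 4.9 = 12.005
Step 2 — J = 6.8 / 12.005 ≈ 0.56643 (5 s.f.)

0.56643


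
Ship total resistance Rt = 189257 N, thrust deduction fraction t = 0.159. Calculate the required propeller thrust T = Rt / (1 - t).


Formula: T = Rt / (1 - t)
Step 1 — (1 - t) = 1 - 0.159 = 0.841
Step 2 — T = 189257 / 0.841 ≈ 225040 N (5 s.f.)

225040 N


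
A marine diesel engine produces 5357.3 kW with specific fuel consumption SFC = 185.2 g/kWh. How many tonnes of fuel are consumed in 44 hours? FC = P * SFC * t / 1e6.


Formula: FC (tonnes) = P * SFC * t / 1,000,000
Step 1 — P * SFC * t = 5357.3 * 185.2 * 44 = 43655566.24 g
Step 2 — FC (tonnes) = 43655566.24 / 1,000,000 ≈ 43.656 tonnes (5 s.f.)

43.656 tonnes


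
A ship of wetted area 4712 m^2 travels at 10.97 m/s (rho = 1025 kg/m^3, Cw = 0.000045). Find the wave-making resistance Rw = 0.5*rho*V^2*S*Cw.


Formula: Rw = 0.5 * rho * V^2 * S * Cw
Step 1 — V^2 = 10.97^2 = 120.3409
Step 2 — 0.5 * rho * V^2 = 0.5 * 1025 * 120.3409 = 61674.71125
Step 3 — Rw = 61674.71125 * 4712 * 0.000045 ≈ 13078 N (5 s.f.)

13078 N


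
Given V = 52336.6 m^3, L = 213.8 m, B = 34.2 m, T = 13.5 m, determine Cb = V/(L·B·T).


Formula: Cb = V / (L * B * T)
Step 1 — L * B * T = 213.8 * 34.2 * 13.5 = 98711.46 m^3
Step 2 — Cb = 52336.6 / 98711.46 ≈ 0.53020 (5 s.f.)

0.53020


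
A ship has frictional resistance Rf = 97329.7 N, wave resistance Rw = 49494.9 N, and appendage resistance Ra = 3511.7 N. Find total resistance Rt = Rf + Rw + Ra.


Formula: Rt = Rf + Rw + Ra
Substituting: Rt = 97329.7 + 49494.9 + 3511.7
Result: Rt = 150336.3 N

150336.3 N


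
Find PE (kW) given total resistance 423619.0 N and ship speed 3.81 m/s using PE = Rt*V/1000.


Formula: PE = Rt * V / 1000 (kW)
Step 1 — PE (W) = 423619.0 * 3.81 = 1613988.39 W
Step 2 — PE (kW) = 1613988.39 / 1000 ≈ 1614.0 kW (5 s.f.)

1614.0 kW


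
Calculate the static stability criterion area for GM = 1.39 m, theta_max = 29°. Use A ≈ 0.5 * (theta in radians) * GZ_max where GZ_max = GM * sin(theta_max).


Formula: GZ_max = GM * sin(theta); Area = 0.5 * theta_rad * GZ_max
Step 1 — GZ_max = 1.39 * sin(29°) = 1.39 * 0.48481 = 0.673886 m
Step 2 — theta_rad = 29 * pi/180 = 0.506145 rad
Step 3 — Area = 0.5 * 0.506145 * 0.673886 ≈ 0.17054 m·rad (5 s.f.)

0.17054 m·rad


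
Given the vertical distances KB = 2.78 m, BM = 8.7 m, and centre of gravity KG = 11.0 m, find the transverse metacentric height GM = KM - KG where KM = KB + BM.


Formula: GM = KB + BM - KG
Step 1 — KM = KB + BM = 2.78 + 8.7 = 11.48 m
Step 2 — GM = KM - KG = 11.48 - 11.0 = 0.48 m

0.48 m


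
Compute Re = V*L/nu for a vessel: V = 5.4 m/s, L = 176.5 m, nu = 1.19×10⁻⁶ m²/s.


Formula: Re = V * L / nu
Step 1 — V * L = 5.4 * 176.5 = 953.1 m^2/s
Step 2 — Re = 953.1 / 1.19e-6 = 8.01e+08

8.01e+08


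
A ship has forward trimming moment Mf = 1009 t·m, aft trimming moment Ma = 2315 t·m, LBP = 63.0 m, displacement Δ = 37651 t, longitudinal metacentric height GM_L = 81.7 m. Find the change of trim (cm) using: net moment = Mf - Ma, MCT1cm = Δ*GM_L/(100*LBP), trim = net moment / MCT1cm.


Formula: net trimming moment = Mf - Ma; MCT1cm = Δ*GM_L/(100*LBP); trim = net moment / MCT1cm
Step 1 — net trimming moment = 1009 - 2315 = -1306 t·m
Step 2 — MCT1cm = 37651 * 81.7 / (100 * 63.0) = 488.2677 t·m/cm
Step 3 — trim = -1306 / 488.2677 ≈ -2.6748 cm (5 s.f.)

-2.6748 cm


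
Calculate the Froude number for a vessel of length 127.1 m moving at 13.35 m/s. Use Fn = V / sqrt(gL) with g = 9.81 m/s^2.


Formula: Fn = V / sqrt(g * L)
Step 1 — g * L = 9.81 * 127.1 = 1246.851
Step 2 — sqrt(g * L) = sqrt(1246.851) = 35.310777
Step 3 — Fn = 13.35 / 35.310777 ≈ 0.37807 (5 s.f.)

0.37807


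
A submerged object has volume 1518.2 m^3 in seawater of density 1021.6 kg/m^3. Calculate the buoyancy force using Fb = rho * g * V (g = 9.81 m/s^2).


Formula: Fb = rho * g * V
Substituting: Fb = 1021.6 * 9.81 * 1518.2
Intermediate: 1021.6 * 9.81 = 10021.896
Result: Fb = 10021.896 * 1518.2 ≈ 15215000 N (5 s.f.)

15215000 N


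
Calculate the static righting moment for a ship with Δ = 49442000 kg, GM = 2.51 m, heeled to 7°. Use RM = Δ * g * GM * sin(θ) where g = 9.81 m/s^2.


Formula: GZ = GM * sin(theta); RM = disp * g * GZ
Step 1 — GZ = 2.51 * sin(7°) = 2.51 * 0.121869 = 0.305891 m
Step 2 — RM = 49442000 * 9.81 * 0.305891 ≈ 148370000 N·m (5 s.f.)

148370000 N·m


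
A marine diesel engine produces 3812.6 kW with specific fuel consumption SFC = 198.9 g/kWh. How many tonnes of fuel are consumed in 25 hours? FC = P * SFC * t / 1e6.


Formula: FC (tonnes) = P * SFC * t / 1,000,000
Step 1 — P * SFC * t = 3812.6 * 198.9 * 25 = 18958153.5 g
Step 2 — FC (tonnes) = 18958153.5 / 1,000,000 ≈ 18.958 tonnes (5 s.f.)

18.958 tonnes


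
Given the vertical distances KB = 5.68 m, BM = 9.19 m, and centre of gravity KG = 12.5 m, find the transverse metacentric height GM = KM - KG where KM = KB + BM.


Formula: GM = KB + BM - KG
Step 1 — KM = KB + BM = 5.68 + 9.19 = 14.87 m
Step 2 — GM = KM - KG = 14.87 - 12.5 = 2.37 m

2.37 m


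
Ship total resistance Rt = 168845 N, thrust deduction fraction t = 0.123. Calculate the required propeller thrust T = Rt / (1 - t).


Formula: T = Rt / (1 - t)
Step 1 — (1 - t) = 1 - 0.123 = 0.877
Step 2 — T = 168845 / 0.877 ≈ 192530 N (5 s.f.)

192530 N


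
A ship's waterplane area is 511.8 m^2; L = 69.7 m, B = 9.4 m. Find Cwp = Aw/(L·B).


Formula: Cwp = Aw / (L * B)
Step 1 — L * B = 69.7 * 9.4 = 655.18 m^2
Step 2 — Cwp = 511.8 / 655.18 ≈ 0.78116 (5 s.f.)

0.78116


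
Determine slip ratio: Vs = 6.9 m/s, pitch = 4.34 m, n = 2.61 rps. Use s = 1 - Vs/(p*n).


Formula: s = 1 - Vs / (p * n)
Step 1 — p * n = 4.34 * 2.61 = 11.3274
Step 2 — Vs / (p*n) = 6.9 / 11.3274 = 0.609142 (6 d.p.)
Step 3 — s = 1 - 0.609142 = 0.390858

0.390858


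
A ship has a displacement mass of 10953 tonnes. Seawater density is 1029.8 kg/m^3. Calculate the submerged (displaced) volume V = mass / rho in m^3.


Formula: V = mass / rho
Step 1 — convert tonnes to kg: 10953 t * 1000 = 10953000 kg
Step 2 — V = 10953000 / 1029.8 ≈ 10636 m^3 (5 s.f.)

10636 m^3


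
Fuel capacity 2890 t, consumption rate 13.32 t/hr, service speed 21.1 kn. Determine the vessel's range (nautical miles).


Formula: endurance = fuel / rate; range = endurance * speed
Step 1 — endurance = 2890 / 13.32 = 216.967 hours
Step 2 — range = 216.967 * 21.1 ≈ 4578.0 nautical miles (5 s.f.)

4578.0 NM


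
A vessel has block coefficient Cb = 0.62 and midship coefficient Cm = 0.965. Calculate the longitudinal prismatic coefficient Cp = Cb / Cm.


Formula: Cp = Cb / Cm
Substituting: Cp = 0.62 / 0.965
Result: Cp ≈ 0.64249 (5 s.f.)

0.64249


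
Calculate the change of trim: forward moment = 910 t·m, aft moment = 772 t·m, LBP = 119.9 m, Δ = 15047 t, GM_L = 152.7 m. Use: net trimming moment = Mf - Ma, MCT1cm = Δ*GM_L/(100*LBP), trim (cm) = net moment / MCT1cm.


Formula: net trimming moment = Mf - Ma; MCT1cm = Δ*GM_L/(100*LBP); trim = net moment / MCT1cm
Step 1 — net trimming moment = 910 - 772 = 138 t·m
Step 2 — MCT1cm = 15047 * 152.7 / (100 * 119.9) = 191.6328 t·m/cm
Step 3 — trim = 138 / 191.6328 ≈ 0.72013 cm (5 s.f.)

0.72013 cm


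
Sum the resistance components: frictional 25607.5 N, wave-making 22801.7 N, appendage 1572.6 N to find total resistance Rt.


Formula: Rt = Rf + Rw + Ra
Substituting: Rt = 25607.5 + 22801.7 + 1572.6
Result: Rt = 49981.8 N

49981.8 N


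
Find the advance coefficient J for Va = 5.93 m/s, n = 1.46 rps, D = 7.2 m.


Formula: J = Va / (n * D)
Step 1 — n * D = 1.46 * 7.2 = 10.512
Step 2 — J = 5.93 / 10.512 ≈ 0.56412 (5 s.f.)

0.56412


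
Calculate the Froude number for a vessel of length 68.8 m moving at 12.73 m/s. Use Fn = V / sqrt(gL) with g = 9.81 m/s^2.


Formula: Fn = V / sqrt(g * L)
Step 1 — g * L = 9.81 * 68.8 = 674.928
Step 2 — sqrt(g * L) = sqrt(674.928) = 25.979376
Step 3 — Fn = 12.73 / 25.979376 ≈ 0.49000 (5 s.f.)

0.49000


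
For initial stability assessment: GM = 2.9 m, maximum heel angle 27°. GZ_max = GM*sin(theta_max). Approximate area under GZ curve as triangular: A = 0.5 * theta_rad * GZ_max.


Formula: GZ_max = GM * sin(theta); Area = 0.5 * theta_rad * GZ_max
Step 1 — GZ_max = 2.9 * sin(27°) = 2.9 * 0.45399 = 1.316571 m
Step 2 — theta_rad = 27 * pi/180 = 0.471239 rad
Step 3 — Area = 0.5 * 0.471239 * 1.316571 ≈ 0.31021 m·rad (5 s.f.)

0.31021 m·rad


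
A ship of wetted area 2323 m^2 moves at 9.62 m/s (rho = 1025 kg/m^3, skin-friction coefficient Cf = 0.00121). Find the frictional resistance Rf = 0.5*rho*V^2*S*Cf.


Formula: Rf = 0.5 * rho * V^2 * S * Cf
Step 1 — V^2 = 9.62^2 = 92.5444
Step 2 — 0.5 * rho * V^2 = 0.5 * 1025 * 92.5444 = 47429.005
Step 3 — Rf = 47429.005 * 2323 * 0.00121 ≈ 133310 N (5 s.f.)

133310 N


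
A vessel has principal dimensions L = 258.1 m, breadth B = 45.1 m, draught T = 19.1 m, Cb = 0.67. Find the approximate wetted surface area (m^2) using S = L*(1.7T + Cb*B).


Formula: S = 1.7*L*T + V/T with V = Cb*L*B*T, i.e. S = L * (1.7*T + Cb*B)
Step 1 — 1.7*T = 1.7 * 19.1 = 32.47 m
Step 2 — Cb*B = 0.67 * 45.1 = 30.217 m
Step 3 — 1.7*T + Cb*B = 32.47 + 30.217 = 62.687 m
Step 4 — S = 258.1 * 62.687 ≈ 16180 m^2 (5 s.f.)

16180 m^2


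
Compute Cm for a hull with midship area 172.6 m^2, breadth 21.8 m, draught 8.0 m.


Formula: Cm = Am / (B * T)
Step 1 — B * T = 21.8 * 8.0 = 174.4 m^2
Step 2 — Cm = 172.6 / 174.4 ≈ 0.98968 (5 s.f.)

0.98968


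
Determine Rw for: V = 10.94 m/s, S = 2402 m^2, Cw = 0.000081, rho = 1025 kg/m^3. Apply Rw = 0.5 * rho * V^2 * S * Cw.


Formula: Rw = 0.5 * rho * V^2 * S * Cw
Step 1 — V^2 = 10.94^2 = 119.6836
Step 2 — 0.5 * rho * V^2 = 0.5 * 1025 * 119.6836 = 61337.845
Step 3 — Rw = 61337.845 * 2402 * 0.000081 ≈ 11934 N (5 s.f.)

11934 N


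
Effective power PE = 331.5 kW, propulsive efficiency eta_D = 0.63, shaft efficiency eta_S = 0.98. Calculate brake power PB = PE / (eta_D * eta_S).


Formula: PB = PE / (eta_D * eta_S)
Step 1 — combined efficiency = eta_D * eta_S = 0.63 * 0.98 = 0.6174
Step 2 — PB = 331.5 / 0.6174 ≈ 536.93 kW (5 s.f.)

536.93 kW


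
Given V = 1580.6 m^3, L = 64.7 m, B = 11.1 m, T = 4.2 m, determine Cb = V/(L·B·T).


Formula: Cb = V / (L * B * T)
Step 1 — L * B * T = 64.7 * 11.1 * 4.2 = 3016.314 m^3
Step 2 — Cb = 1580.6 / 3016.314 ≈ 0.52402 (5 s.f.)

0.52402


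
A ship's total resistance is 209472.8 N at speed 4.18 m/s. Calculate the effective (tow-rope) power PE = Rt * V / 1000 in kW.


Formula: PE = Rt * V / 1000 (kW)
Step 1 — PE (W) = 209472.8 * 4.18 = 875596.304 W
Step 2 — PE (kW) = 875596.304 / 1000 ≈ 875.60 kW (5 s.f.)

875.60 kW


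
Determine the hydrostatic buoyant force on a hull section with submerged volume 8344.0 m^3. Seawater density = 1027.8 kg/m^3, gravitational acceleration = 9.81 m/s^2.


Formula: Fb = rho * g * V
Substituting: Fb = 1027.8 * 9.81 * 8344.0
Intermediate: 1027.8 * 9.81 = 10082.718
Result: Fb = 10082.718 * 8344.0 ≈ 84130000 N (5 s.f.)

84130000 N


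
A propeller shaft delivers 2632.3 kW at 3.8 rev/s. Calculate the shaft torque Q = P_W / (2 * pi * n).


Formula: Q = P_W / (2 * pi * n)
Step 1 — P_W = 2632.3 kW * 1000 = 2632300.0 W
Step 2 — 2 * pi * n = 2 * pi * 3.8 = 23.876104
Step 3 — Q = 2632300.0 / 23.876104 ≈ 110250 N·m (5 s.f.)

110250 N·m


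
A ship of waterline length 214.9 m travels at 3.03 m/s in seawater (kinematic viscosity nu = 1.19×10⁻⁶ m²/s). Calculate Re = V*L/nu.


Formula: Re = V * L / nu
Step 1 — V * L = 3.03 * 214.9 = 651.147 m^2/s
Step 2 — Re = 651.147 / 1.19e-6 = 5.47e+08

5.47e+08


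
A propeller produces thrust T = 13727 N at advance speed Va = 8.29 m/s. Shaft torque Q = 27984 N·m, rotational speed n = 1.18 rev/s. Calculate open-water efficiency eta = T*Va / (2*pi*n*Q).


Formula: eta = T * Va / (2 * pi * n * Q)
Step 1 — numerator = T * Va = 13727 * 8.29 = 113796.83
Step 2 — 2 * pi * n = 2 * pi * 1.18 = 7.414159
Step 3 — denominator = 7.414159 * 27984 = 207477.83
Step 4 — eta = 113796.83 / 207477.83 ≈ 0.54848 (5 s.f.)

0.54848


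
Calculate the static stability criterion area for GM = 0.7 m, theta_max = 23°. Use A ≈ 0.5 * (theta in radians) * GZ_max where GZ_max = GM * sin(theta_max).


Formula: GZ_max = GM * sin(theta); Area = 0.5 * theta_rad * GZ_max
Step 1 — GZ_max = 0.7 * sin(23°) = 0.7 * 0.390731 = 0.273512 m
Step 2 — theta_rad = 23 * pi/180 = 0.401426 rad
Step 3 — Area = 0.5 * 0.401426 * 0.273512 ≈ 0.054897 m·rad (5 s.f.)

0.054897 m·rad


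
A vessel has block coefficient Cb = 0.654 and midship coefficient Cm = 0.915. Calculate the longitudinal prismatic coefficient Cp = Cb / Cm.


Formula: Cp = Cb / Cm
Substituting: Cp = 0.654 / 0.915
Result: Cp ≈ 0.71475 (5 s.f.)

0.71475


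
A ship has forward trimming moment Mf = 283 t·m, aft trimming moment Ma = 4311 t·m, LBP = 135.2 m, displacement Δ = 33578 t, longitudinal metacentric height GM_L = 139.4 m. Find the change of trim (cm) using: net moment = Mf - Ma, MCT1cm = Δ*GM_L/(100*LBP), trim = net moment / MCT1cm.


Formula: net trimming moment = Mf - Ma; MCT1cm = Δ*GM_L/(100*LBP); trim = net moment / MCT1cm
Step 1 — net trimming moment = 283 - 4311 = -4028 t·m
Step 2 — MCT1cm = 33578 * 139.4 / (100 * 135.2) = 346.211 t·m/cm
Step 3 — trim = -4028 / 346.211 ≈ -11.635 cm (5 s.f.)

-11.635 cm


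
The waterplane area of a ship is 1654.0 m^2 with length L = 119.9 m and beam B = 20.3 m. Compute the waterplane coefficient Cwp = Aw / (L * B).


Formula: Cwp = Aw / (L * B)
Step 1 — L * B = 119.9 * 20.3 = 2433.97 m^2
Step 2 — Cwp = 1654.0 / 2433.97 ≈ 0.67955 (5 s.f.)

0.67955


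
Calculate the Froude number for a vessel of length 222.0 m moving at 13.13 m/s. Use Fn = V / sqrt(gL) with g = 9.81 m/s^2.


Formula: Fn = V / sqrt(g * L)
Step 1 — g * L = 9.81 * 222.0 = 2177.82
Step 2 — sqrt(g * L) = sqrt(2177.82) = 46.667119
Step 3 — Fn = 13.13 / 46.667119 ≈ 0.28135 (5 s.f.)

0.28135


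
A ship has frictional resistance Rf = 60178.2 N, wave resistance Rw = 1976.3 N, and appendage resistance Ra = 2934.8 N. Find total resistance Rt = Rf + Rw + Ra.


Formula: Rt = Rf + Rw + Ra
Substituting: Rt = 60178.2 + 1976.3 + 2934.8
Result: Rt = 65089.3 N

65089.3 N


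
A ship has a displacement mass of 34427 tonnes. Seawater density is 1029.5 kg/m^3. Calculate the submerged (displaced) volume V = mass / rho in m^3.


Formula: V = mass / rho
Step 1 — convert tonnes to kg: 34427 t * 1000 = 34427000 kg
Step 2 — V = 34427000 / 1029.5 ≈ 33441 m^3 (5 s.f.)

33441 m^3


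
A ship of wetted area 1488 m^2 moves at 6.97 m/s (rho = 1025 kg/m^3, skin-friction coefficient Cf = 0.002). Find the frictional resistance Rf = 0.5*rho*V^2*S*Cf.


Formula: Rf = 0.5 * rho * V^2 * S * Cf
Step 1 — V^2 = 6.97^2 = 48.5809
Step 2 — 0.5 * rho * V^2 = 0.5 * 1025 * 48.5809 = 24897.71125
Step 3 — Rf = 24897.71125 * 1488 * 0.002 ≈ 74096 N (5 s.f.)

74096 N


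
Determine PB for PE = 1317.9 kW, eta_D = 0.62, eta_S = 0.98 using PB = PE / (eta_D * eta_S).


Formula: PB = PE / (eta_D * eta_S)
Step 1 — combined efficiency = eta_D * eta_S = 0.62 * 0.98 = 0.6076
Step 2 — PB = 1317.9 / 0.6076 ≈ 2169.0 kW (5 s.f.)

2169.0 kW


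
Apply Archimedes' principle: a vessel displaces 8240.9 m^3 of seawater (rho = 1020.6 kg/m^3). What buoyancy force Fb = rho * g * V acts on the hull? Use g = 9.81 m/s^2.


Formula: Fb = rho * g * V
Substituting: Fb = 1020.6 * 9.81 * 8240.9
Intermediate: 1020.6 * 9.81 = 10012.086
Result: Fb = 10012.086 * 8240.9 ≈ 82509000 N (5 s.f.)

82509000 N


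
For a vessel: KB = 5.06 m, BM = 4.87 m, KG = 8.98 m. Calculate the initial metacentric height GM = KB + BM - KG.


Formula: GM = KB + BM - KG
Step 1 — KM = KB + BM = 5.06 + 4.87 = 9.93 m
Step 2 — GM = KM - KG = 9.93 - 8.98 = 0.95 m

0.95 m


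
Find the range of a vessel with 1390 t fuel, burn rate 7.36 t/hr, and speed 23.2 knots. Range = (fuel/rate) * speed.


Formula: endurance = fuel / rate; range = endurance * speed
Step 1 — endurance = 1390 / 7.36 = 188.8587 hours
Step 2 — range = 188.8587 * 23.2 ≈ 4381.5 nautical miles (5 s.f.)

4381.5 NM


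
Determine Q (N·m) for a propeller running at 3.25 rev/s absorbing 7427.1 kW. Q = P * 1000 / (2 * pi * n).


Formula: Q = P_W / (2 * pi * n)
Step 1 — P_W = 7427.1 kW * 1000 = 7427100.0 W
Step 2 — 2 * pi * n = 2 * pi * 3.25 = 20.420352
Step 3 — Q = 7427100.0 / 20.420352 ≈ 363710 N·m (5 s.f.)

363710 N·m


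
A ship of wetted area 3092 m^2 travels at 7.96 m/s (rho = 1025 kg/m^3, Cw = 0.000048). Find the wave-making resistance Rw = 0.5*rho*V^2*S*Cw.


Formula: Rw = 0.5 * rho * V^2 * S * Cw
Step 1 — V^2 = 7.96^2 = 63.3616
Step 2 — 0.5 * rho * V^2 = 0.5 * 1025 * 63.3616 = 32472.82
Step 3 — Rw = 32472.82 * 3092 * 0.000048 ≈ 4819.5 N (5 s.f.)

4819.5 N


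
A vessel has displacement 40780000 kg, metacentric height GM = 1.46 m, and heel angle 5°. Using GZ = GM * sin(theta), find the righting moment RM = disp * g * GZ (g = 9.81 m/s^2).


Formula: GZ = GM * sin(theta); RM = disp * g * GZ
Step 1 — GZ = 1.46 * sin(5°) = 1.46 * 0.087156 = 0.127248 m
Step 2 — RM = 40780000 * 9.81 * 0.127248 ≈ 50906000 N·m (5 s.f.)

50906000 N·m


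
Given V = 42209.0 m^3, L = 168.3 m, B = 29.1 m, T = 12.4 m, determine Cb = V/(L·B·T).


Formula: Cb = V / (L * B * T)
Step 1 — L * B * T = 168.3 * 29.1 * 12.4 = 60729.372 m^3
Step 2 — Cb = 42209.0 / 60729.372 ≈ 0.69503 (5 s.f.)

0.69503


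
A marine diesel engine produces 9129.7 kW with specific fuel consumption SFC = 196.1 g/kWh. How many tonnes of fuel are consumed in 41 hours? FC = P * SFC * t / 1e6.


Formula: FC (tonnes) = P * SFC * t / 1,000,000
Step 1 — P * SFC * t = 9129.7 * 196.1 * 41 = 73403700.97 g
Step 2 — FC (tonnes) = 73403700.97 / 1,000,000 ≈ 73.404 tonnes (5 s.f.)

73.404 tonnes


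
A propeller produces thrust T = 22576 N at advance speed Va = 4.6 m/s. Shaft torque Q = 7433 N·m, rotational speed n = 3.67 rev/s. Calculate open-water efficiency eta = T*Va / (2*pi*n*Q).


Formula: eta = T * Va / (2 * pi * n * Q)
Step 1 — numerator = T * Va = 22576 * 4.6 = 103849.6
Step 2 — 2 * pi * n = 2 * pi * 3.67 = 23.05929
Step 3 — denominator = 23.05929 * 7433 = 171399.7
Step 4 — eta = 103849.6 / 171399.7 ≈ 0.60589 (5 s.f.)

0.60589


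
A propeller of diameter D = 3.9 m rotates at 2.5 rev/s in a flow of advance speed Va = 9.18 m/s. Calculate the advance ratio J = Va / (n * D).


Formula: J = Va / (n * D)
Step 1 — n * D = 2.5 * 3.9 = 9.75
Step 2 — J = 9.18 / 9.75 ≈ 0.94154 (5 s.f.)

0.94154


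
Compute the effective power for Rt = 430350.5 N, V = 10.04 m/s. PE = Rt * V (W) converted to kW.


Formula: PE = Rt * V / 1000 (kW)
Step 1 — PE (W) = 430350.5 * 10.04 = 4320719.02 W
Step 2 — PE (kW) = 4320719.02 / 1000 ≈ 4320.7 kW (5 s.f.)

4320.7 kW


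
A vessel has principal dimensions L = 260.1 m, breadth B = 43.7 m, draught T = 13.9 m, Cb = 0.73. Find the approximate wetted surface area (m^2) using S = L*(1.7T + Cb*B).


Formula: S = 1.7*L*T + V/T with V = Cb*L*B*T, i.e. S = L * (1.7*T + Cb*B)
Step 1 — 1.7*T = 1.7 * 13.9 = 23.63 m
Step 2 — Cb*B = 0.73 * 43.7 = 31.901 m
Step 3 — 1.7*T + Cb*B = 23.63 + 31.901 = 55.531 m
Step 4 — S = 260.1 * 55.531 ≈ 14444 m^2 (5 s.f.)

14444 m^2


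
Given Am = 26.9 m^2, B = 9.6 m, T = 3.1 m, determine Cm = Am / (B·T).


Formula: Cm = Am / (B * T)
Step 1 — B * T = 9.6 * 3.1 = 29.76 m^2
Step 2 — Cm = 26.9 / 29.76 ≈ 0.90390 (5 s.f.)

0.90390


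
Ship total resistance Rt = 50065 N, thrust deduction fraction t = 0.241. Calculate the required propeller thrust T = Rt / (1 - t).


Formula: T = Rt / (1 - t)
Step 1 — (1 - t) = 1 - 0.241 = 0.759
Step 2 — T = 50065 / 0.759 ≈ 65962 N (5 s.f.)

65962 N


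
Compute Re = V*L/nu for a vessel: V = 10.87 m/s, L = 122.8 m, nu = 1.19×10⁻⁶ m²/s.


Formula: Re = V * L / nu
Step 1 — V * L = 10.87 * 122.8 = 1334.836 m^2/s
Step 2 — Re = 1334.836 / 1.19e-6 = 1.12e+09

1.12e+09


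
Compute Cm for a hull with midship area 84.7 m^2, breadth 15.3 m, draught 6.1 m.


Formula: Cm = Am / (B * T)
Step 1 — B * T = 15.3 * 6.1 = 93.33 m^2
Step 2 — Cm = 84.7 / 93.33 ≈ 0.90753 (5 s.f.)

0.90753


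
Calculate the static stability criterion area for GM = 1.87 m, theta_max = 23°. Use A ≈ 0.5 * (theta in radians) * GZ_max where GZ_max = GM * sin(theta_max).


Formula: GZ_max = GM * sin(theta); Area = 0.5 * theta_rad * GZ_max
Step 1 — GZ_max = 1.87 * sin(23°) = 1.87 * 0.390731 = 0.730667 m
Step 2 — theta_rad = 23 * pi/180 = 0.401426 rad
Step 3 — Area = 0.5 * 0.401426 * 0.730667 ≈ 0.14665 m·rad (5 s.f.)

0.14665 m·rad


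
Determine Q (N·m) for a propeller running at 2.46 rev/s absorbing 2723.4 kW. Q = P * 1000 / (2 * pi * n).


Formula: Q = P_W / (2 * pi * n)
Step 1 — P_W = 2723.4 kW * 1000 = 2723400.0 W
Step 2 — 2 * pi * n = 2 * pi * 2.46 = 15.456636
Step 3 — Q = 2723400.0 / 15.456636 ≈ 176200 N·m (5 s.f.)

176200 N·m


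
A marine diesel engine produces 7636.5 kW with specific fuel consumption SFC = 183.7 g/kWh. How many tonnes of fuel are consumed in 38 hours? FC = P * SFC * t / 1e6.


Formula: FC (tonnes) = P * SFC * t / 1,000,000
Step 1 — P * SFC * t = 7636.5 * 183.7 * 38 = 53307351.9 g
Step 2 — FC (tonnes) = 53307351.9 / 1,000,000 ≈ 53.307 tonnes (5 s.f.)

53.307 tonnes


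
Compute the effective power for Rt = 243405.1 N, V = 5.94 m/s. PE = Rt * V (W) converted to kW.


Formula: PE = Rt * V / 1000 (kW)
Step 1 — PE (W) = 243405.1 * 5.94 = 1445826.294 W
Step 2 — PE (kW) = 1445826.294 / 1000 ≈ 1445.8 kW (5 s.f.)

1445.8 kW


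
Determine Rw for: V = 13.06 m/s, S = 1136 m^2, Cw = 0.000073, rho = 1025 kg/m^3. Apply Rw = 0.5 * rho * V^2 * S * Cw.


Formula: Rw = 0.5 * rho * V^2 * S * Cw
Step 1 — V^2 = 13.06^2 = 170.5636
Step 2 — 0.5 * rho * V^2 = 0.5 * 1025 * 170.5636 = 87413.845
Step 3 — Rw = 87413.845 * 1136 * 0.000073 ≈ 7249.1 N (5 s.f.)

7249.1 N


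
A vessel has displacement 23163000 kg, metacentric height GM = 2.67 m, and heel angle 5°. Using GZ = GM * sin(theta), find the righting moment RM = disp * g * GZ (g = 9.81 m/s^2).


Formula: GZ = GM * sin(theta); RM = disp * g * GZ
Step 1 — GZ = 2.67 * sin(5°) = 2.67 * 0.087156 = 0.232707 m
Step 2 — RM = 23163000 * 9.81 * 0.232707 ≈ 52878000 N·m (5 s.f.)

52878000 N·m


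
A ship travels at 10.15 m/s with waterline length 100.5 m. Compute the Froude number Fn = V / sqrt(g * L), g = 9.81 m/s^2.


Formula: Fn = V / sqrt(g * L)
Step 1 — g * L = 9.81 * 100.5 = 985.905
Step 2 — sqrt(g * L) = sqrt(985.905) = 31.399124
Step 3 — Fn = 10.15 / 31.399124 ≈ 0.32326 (5 s.f.)

0.32326
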